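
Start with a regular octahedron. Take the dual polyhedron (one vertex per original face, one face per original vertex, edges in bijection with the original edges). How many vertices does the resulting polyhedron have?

The base solid has V = 6, E = 12, F = 8.
The dual swaps V and F and preserves E: V′ = F = 8, E′ = E = 12, F′ = V = 6.

8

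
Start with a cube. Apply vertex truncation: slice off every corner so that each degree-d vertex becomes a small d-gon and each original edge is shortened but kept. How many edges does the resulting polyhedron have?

The base solid has V = 8, E = 12, F = 6.
Truncation replaces each original edge-end by a new vertex, so V′ = 2E = 24.
Each original edge survives, and each old vertex of degree d contributes d new edges; summing degrees gives Σd = 2E, so E′ = E + 2E = 3E = 36.
Each original face survives and each original vertex becomes one new face: F′ = F + V = 14.

36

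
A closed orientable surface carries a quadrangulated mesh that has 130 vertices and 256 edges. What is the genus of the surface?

Every face is a square and each edge borders two faces, so 4F = 2·256, giving F = 128.
χ = V − E + F = 130 − 256 + 128 = 2.
For a closed orientable surface χ = 2 − 2g, so g = (2 − (2))/2 = 0.

0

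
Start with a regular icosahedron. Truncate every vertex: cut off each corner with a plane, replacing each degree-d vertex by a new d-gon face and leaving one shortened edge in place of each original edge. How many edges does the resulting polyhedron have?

90

The base solid has V = 12, E = 30, F = 20.
Truncation replaces each original edge-end by a new vertex, so V′ = 2E = 60.
Each original edge survives, and each old vertex of degree d contributes d new edges; summing degrees gives Σd = 2E, so E′ = E + 2E = 3E = 90.
Each original face survives and each original vertex becomes one new face: F′ = F + V = 32.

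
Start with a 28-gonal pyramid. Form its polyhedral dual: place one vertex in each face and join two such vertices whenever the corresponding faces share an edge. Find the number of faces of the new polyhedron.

29

The base solid has V = 29, E = 56, F = 29.
The dual swaps V and F and preserves E: V′ = F = 29, E′ = E = 56, F′ = V = 29.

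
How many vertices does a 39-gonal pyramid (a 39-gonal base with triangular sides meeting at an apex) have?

40

A pyramid on an n-gon base has one n-gon and n triangles: V = 39 + 1 = 40, E = 2·39 = 78, F = 39 + 1 = 40.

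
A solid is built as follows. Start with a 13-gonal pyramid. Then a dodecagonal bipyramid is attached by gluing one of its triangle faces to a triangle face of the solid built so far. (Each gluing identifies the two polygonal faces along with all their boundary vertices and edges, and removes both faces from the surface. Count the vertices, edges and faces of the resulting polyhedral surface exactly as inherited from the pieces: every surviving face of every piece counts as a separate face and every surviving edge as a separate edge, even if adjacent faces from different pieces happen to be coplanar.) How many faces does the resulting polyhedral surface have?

A 13-gonal pyramid: V=14, E=26, F=14.
Attach a dodecagonal bipyramid (V=14, E=36, F=24) along a 3-gon: merge 3 vertices and 3 edges, delete both glued faces → V=25, E=59, F=36.
Check: V − E + F = 25 − 59 + 36 = 2.

36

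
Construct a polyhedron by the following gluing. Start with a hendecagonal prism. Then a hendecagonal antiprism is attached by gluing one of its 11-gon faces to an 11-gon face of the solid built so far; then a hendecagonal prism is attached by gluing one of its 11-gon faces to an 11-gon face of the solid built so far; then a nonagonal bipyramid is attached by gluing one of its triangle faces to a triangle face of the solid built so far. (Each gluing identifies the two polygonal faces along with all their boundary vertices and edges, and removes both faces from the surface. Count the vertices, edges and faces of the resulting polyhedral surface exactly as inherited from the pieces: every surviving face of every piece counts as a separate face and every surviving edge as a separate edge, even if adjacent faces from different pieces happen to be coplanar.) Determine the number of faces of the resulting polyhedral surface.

62

A hendecagonal prism: V=22, E=33, F=13.
Attach a hendecagonal antiprism (V=22, E=44, F=24) along an 11-gon: merge 11 vertices and 11 edges, delete both glued faces → V=33, E=66, F=35.
Attach a hendecagonal prism (V=22, E=33, F=13) along an 11-gon: merge 11 vertices and 11 edges, delete both glued faces → V=44, E=88, F=46.
Attach a nonagonal bipyramid (V=11, E=27, F=18) along a 3-gon: merge 3 vertices and 3 edges, delete both glued faces → V=52, E=112, F=62.
Check: V − E + F = 52 − 112 + 62 = 2.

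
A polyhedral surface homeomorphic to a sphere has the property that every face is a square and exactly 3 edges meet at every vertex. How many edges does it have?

12

Each face has 4 edges and each edge borders two faces, so 2E = 4F.
Each vertex has degree 3, so 3V = 2E and hence V = 4F/3.
Euler: V − E + F = 2 ⇒ (4F/3) − (4F/2) + F = 2.
Multiply by 6: (8 − 12 + 6)F = 12, i.e. 2F = 12.
So F = 6, E = 4·6/2 = 12, V = 4·6/3 = 8.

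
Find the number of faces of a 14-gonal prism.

A prism on an n-gon has two n-gon bases and n rectangular sides: V = 2·14 = 28, E = 3·14 = 42, F = 14 + 2 = 16.

16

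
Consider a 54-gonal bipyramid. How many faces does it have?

A bipyramid over an n-gon has 2n triangular faces and n + 2 vertices: V = 54 + 2 = 56, E = 3·54 = 162, F = 2·54 = 108.

108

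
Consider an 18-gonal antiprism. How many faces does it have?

An antiprism on an n-gon has two n-gon caps and 2n triangles: V = 2·18 = 36, E = 4·18 = 72, F = 2·18 + 2 = 38.
Check: V − E + F = 36 − 72 + 38 = 2.

38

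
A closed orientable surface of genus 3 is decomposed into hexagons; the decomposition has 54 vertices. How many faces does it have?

29

χ = 2 − 2·3 = -4, and every face is a hexagon so 6F = 2E.
V − E + F = -4 with E = 6F/2 gives 54 − (6/2 − 1)·F = -4, so F = 29 and E = 87.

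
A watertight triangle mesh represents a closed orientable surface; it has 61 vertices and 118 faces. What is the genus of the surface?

Every face is a triangle, so 2E = 3·118 = 354, giving E = 177.
χ = V − E + F = 61 − 177 + 118 = 2.
For a closed orientable surface χ = 2 − 2g, so g = (2 − (2))/2 = 0.

0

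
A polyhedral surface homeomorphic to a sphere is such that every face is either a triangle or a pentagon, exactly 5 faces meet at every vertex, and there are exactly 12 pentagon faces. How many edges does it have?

150

Let x be the number of triangles; then F = 12 + x.
Edge–face incidences: 2E = 5·12 + 3·x = 60 + 3x.
Every vertex has degree 5, so 5V = 2E.
Euler: V − E + F = 2 ⇒ (2E)/5 − E + (12 + x) = 2.
Multiply by 10: 2·(2E) − 5·(2E) + 10·(12 + x) = 20, i.e. 120 + 10x − 3·(60 + 3x) = 20.
Collecting terms: x − 60 = 20, so x = 80.
Then 2E = 60 + 3·80 = 300, so E = 150, V = 2E/5 = 60, F = 12 + 80 = 92.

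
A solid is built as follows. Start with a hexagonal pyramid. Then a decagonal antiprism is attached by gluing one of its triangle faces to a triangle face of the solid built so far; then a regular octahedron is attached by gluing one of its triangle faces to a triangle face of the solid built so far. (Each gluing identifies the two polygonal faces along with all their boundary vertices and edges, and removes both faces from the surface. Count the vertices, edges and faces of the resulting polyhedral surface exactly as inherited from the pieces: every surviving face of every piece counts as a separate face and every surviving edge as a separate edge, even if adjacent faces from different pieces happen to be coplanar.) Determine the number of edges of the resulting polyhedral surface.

A hexagonal pyramid: V=7, E=12, F=7.
Attach a decagonal antiprism (V=20, E=40, F=22) along a 3-gon: merge 3 vertices and 3 edges, delete both glued faces → V=24, E=49, F=27.
Attach a regular octahedron (V=6, E=12, F=8) along a 3-gon: merge 3 vertices and 3 edges, delete both glued faces → V=27, E=58, F=33.
Check: V − E + F = 27 − 58 + 33 = 2.

58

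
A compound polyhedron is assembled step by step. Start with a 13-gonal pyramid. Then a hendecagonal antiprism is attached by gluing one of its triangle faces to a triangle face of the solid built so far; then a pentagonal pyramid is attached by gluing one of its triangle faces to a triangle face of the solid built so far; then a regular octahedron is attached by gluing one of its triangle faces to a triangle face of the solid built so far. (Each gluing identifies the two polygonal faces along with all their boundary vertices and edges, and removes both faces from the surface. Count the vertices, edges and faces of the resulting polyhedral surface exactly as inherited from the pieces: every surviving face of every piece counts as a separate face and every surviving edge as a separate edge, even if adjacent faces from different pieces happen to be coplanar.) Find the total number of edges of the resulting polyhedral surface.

83

A 13-gonal pyramid: V=14, E=26, F=14.
Attach a hendecagonal antiprism (V=22, E=44, F=24) along a 3-gon: merge 3 vertices and 3 edges, delete both glued faces → V=33, E=67, F=36.
Attach a pentagonal pyramid (V=6, E=10, F=6) along a 3-gon: merge 3 vertices and 3 edges, delete both glued faces → V=36, E=74, F=40.
Attach a regular octahedron (V=6, E=12, F=8) along a 3-gon: merge 3 vertices and 3 edges, delete both glued faces → V=39, E=83, F=46.
Check: V − E + F = 39 − 83 + 46 = 2.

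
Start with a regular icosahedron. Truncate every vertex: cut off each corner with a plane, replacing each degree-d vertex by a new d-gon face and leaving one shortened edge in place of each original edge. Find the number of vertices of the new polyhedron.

The base solid has V = 12, E = 30, F = 20.
Truncation replaces each original edge-end by a new vertex, so V′ = 2E = 60.
Each original edge survives, and each old vertex of degree d contributes d new edges; summing degrees gives Σd = 2E, so E′ = E + 2E = 3E = 90.
Each original face survives and each original vertex becomes one new face: F′ = F + V = 32.

60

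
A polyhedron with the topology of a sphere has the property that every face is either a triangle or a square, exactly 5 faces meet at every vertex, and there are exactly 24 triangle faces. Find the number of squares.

2

Let x be the number of squares; then F = 24 + x.
Edge–face incidences: 2E = 3·24 + 4·x = 72 + 4x.
Every vertex has degree 5, so 5V = 2E.
Euler: V − E + F = 2 ⇒ (2E)/5 − E + (24 + x) = 2.
Multiply by 10: 2·(2E) − 5·(2E) + 10·(24 + x) = 20, i.e. 240 + 10x − 3·(72 + 4x) = 20.
Collecting terms: −2x + 24 = 20, so −2x = −4, so x = 2.
Then 2E = 72 + 4·2 = 80, so E = 40, V = 2E/5 = 16, F = 24 + 2 = 26.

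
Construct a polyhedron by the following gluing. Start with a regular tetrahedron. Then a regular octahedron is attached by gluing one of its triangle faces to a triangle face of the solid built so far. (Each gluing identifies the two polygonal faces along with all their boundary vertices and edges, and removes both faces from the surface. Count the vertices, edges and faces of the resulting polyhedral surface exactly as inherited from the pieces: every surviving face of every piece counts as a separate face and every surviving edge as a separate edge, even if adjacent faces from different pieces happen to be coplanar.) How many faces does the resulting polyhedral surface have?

A regular tetrahedron: V=4, E=6, F=4.
Attach a regular octahedron (V=6, E=12, F=8) along a 3-gon: merge 3 vertices and 3 edges, delete both glued faces → V=7, E=15, F=10.
Check: V − E + F = 7 − 15 + 10 = 2.

10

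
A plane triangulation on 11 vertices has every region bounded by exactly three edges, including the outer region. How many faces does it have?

18

In a plane triangulation 3F = 2E and V − E + F = 2, so F = 2V − 4 = 2·11 − 4 = 18.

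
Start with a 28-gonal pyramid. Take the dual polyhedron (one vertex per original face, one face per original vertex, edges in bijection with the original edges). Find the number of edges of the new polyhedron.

56

The base solid has V = 29, E = 56, F = 29.
The dual swaps V and F and preserves E: V′ = F = 29, E′ = E = 56, F′ = V = 29.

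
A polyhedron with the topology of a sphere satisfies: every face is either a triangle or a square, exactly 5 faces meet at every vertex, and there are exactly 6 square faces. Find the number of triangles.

32

Let x be the number of triangles; then F = 6 + x.
Edge–face incidences: 2E = 4·6 + 3·x = 24 + 3x.
Every vertex has degree 5, so 5V = 2E.
Euler: V − E + F = 2 ⇒ (2E)/5 − E + (6 + x) = 2.
Multiply by 10: 2·(2E) − 5·(2E) + 10·(6 + x) = 20, i.e. 60 + 10x − 3·(24 + 3x) = 20.
Collecting terms: x − 12 = 20, so x = 32.
Then 2E = 24 + 3·32 = 120, so E = 60, V = 2E/5 = 24, F = 6 + 32 = 38.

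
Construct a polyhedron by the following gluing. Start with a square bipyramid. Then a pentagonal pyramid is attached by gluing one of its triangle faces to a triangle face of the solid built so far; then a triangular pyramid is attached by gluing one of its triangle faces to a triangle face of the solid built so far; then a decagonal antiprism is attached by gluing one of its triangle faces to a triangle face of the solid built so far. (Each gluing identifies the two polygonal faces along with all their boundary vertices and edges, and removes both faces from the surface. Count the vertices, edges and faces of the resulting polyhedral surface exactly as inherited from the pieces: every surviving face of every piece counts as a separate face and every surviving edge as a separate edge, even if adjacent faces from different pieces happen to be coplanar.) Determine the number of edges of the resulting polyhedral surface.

A square bipyramid: V=6, E=12, F=8.
Attach a pentagonal pyramid (V=6, E=10, F=6) along a 3-gon: merge 3 vertices and 3 edges, delete both glued faces → V=9, E=19, F=12.
Attach a triangular pyramid (V=4, E=6, F=4) along a 3-gon: merge 3 vertices and 3 edges, delete both glued faces → V=10, E=22, F=14.
Attach a decagonal antiprism (V=20, E=40, F=22) along a 3-gon: merge 3 vertices and 3 edges, delete both glued faces → V=27, E=59, F=34.
Check: V − E + F = 27 − 59 + 34 = 2.

59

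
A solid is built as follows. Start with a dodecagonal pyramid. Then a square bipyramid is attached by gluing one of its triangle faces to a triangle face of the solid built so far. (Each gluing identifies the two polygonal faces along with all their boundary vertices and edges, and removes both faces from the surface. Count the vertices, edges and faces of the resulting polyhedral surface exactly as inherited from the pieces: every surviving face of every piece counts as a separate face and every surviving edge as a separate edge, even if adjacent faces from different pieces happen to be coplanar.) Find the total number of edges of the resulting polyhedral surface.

33

A dodecagonal pyramid: V=13, E=24, F=13.
Attach a square bipyramid (V=6, E=12, F=8) along a 3-gon: merge 3 vertices and 3 edges, delete both glued faces → V=16, E=33, F=19.
Check: V − E + F = 16 − 33 + 19 = 2.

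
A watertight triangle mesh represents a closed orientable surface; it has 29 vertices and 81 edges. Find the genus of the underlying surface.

0

Every face is a triangle and each edge borders two faces, so 3F = 2·81, giving F = 54.
χ = V − E + F = 29 − 81 + 54 = 2.
For a closed orientable surface χ = 2 − 2g, so g = (2 − (2))/2 = 0.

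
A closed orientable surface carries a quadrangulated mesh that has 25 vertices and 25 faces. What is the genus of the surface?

Every face is a square, so 2E = 4·25 = 100, giving E = 50.
χ = V − E + F = 25 − 50 + 25 = 0.
For a closed orientable surface χ = 2 − 2g, so g = (2 − (0))/2 = 1.

1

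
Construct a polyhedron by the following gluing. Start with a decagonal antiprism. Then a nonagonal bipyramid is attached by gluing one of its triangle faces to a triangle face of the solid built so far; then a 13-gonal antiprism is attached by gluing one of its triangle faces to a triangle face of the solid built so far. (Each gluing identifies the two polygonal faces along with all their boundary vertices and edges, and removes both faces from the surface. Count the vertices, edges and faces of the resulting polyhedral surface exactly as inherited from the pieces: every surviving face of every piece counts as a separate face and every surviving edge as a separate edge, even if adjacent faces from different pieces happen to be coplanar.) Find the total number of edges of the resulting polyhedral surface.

A decagonal antiprism: V=20, E=40, F=22.
Attach a nonagonal bipyramid (V=11, E=27, F=18) along a 3-gon: merge 3 vertices and 3 edges, delete both glued faces → V=28, E=64, F=38.
Attach a 13-gonal antiprism (V=26, E=52, F=28) along a 3-gon: merge 3 vertices and 3 edges, delete both glued faces → V=51, E=113, F=64.
Check: V − E + F = 51 − 113 + 64 = 2.

113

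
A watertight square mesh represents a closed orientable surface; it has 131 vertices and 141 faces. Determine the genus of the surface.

Every face is a square, so 2E = 4·141 = 564, giving E = 282.
χ = V − E + F = 131 − 282 + 141 = -10.
For a closed orientable surface χ = 2 − 2g, so g = (2 − (-10))/2 = 6.

6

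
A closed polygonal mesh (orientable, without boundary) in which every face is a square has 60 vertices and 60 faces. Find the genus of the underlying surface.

1

Every face is a square, so 2E = 4·60 = 240, giving E = 120.
χ = V − E + F = 60 − 120 + 60 = 0.
For a closed orientable surface χ = 2 − 2g, so g = (2 − (0))/2 = 1.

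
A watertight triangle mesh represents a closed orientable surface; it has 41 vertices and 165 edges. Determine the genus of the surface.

Every face is a triangle and each edge borders two faces, so 3F = 2·165, giving F = 110.
χ = V − E + F = 41 − 165 + 110 = -14.
For a closed orientable surface χ = 2 − 2g, so g = (2 − (-14))/2 = 8.

8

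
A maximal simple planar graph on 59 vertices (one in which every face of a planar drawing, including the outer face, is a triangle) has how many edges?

171

In a plane triangulation 3F = 2E and V − E + F = 2, so E = 3V − 6 = 3·59 − 6 = 171.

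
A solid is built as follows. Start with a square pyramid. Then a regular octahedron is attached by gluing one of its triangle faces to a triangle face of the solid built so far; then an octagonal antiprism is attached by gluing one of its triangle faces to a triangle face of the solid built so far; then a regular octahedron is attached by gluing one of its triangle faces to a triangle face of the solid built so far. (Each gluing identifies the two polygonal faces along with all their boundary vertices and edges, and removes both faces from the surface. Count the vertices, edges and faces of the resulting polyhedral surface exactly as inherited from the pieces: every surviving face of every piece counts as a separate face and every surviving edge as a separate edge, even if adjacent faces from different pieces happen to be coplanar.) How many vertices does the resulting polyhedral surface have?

24

A square pyramid: V=5, E=8, F=5.
Attach a regular octahedron (V=6, E=12, F=8) along a 3-gon: merge 3 vertices and 3 edges, delete both glued faces → V=8, E=17, F=11.
Attach an octagonal antiprism (V=16, E=32, F=18) along a 3-gon: merge 3 vertices and 3 edges, delete both glued faces → V=21, E=46, F=27.
Attach a regular octahedron (V=6, E=12, F=8) along a 3-gon: merge 3 vertices and 3 edges, delete both glued faces → V=24, E=55, F=33.
Check: V − E + F = 24 − 55 + 33 = 2.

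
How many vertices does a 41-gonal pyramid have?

A pyramid on an n-gon base has one n-gon and n triangles: V = 41 + 1 = 42, E = 2·41 = 82, F = 41 + 1 = 42.

42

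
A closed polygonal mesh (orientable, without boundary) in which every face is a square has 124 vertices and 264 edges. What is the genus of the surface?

Every face is a square and each edge borders two faces, so 4F = 2·264, giving F = 132.
χ = V − E + F = 124 − 264 + 132 = -8.
For a closed orientable surface χ = 2 − 2g, so g = (2 − (-8))/2 = 5.

5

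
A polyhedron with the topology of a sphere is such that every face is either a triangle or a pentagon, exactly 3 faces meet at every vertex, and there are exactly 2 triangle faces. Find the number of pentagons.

6

Let x be the number of pentagons; then F = 2 + x.
Edge–face incidences: 2E = 3·2 + 5·x = 6 + 5x.
Every vertex has degree 3, so 3V = 2E.
Euler: V − E + F = 2 ⇒ (2E)/3 − E + (2 + x) = 2.
Multiply by 6: 2·(2E) − 3·(2E) + 6·(2 + x) = 12, i.e. 12 + 6x − (6 + 5x) = 12.
Collecting terms: x + 6 = 12, so x = 6.
Then 2E = 6 + 5·6 = 36, so E = 18, V = 2E/3 = 12, F = 2 + 6 = 8.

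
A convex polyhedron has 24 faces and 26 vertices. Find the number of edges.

48

Here V − E + F = 2.
E = V + F − (2) = 26 + 24 − (2) = 48.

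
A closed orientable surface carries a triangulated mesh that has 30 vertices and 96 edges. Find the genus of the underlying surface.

Every face is a triangle and each edge borders two faces, so 3F = 2·96, giving F = 64.
χ = V − E + F = 30 − 96 + 64 = -2.
For a closed orientable surface χ = 2 − 2g, so g = (2 − (-2))/2 = 2.

2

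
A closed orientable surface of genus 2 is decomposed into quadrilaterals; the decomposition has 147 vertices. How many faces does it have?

149

χ = 2 − 2·2 = -2, and every face is a square so 4F = 2E.
V − E + F = -2 with E = 4F/2 gives 147 − (4/2 − 1)·F = -2, so F = 149 and E = 298.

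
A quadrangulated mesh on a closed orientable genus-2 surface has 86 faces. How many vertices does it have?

χ = 2 − 2·2 = -2, and every face is a square so 4F = 2E.
E = 4·86/2 = 172. Then V = -2 + E − F = -2 + 172 − 86 = 84.

84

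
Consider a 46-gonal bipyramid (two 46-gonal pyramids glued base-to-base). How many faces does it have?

A bipyramid over an n-gon has 2n triangular faces and n + 2 vertices: V = 46 + 2 = 48, E = 3·46 = 138, F = 2·46 = 92.

92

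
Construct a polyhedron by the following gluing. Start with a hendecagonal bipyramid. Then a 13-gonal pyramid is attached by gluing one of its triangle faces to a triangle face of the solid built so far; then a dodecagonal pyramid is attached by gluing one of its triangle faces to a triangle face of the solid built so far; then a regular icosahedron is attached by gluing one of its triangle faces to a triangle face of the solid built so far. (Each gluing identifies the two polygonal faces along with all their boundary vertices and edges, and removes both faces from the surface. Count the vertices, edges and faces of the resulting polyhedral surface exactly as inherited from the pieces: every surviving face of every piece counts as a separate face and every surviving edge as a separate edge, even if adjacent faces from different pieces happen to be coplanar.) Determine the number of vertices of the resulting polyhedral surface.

43

A hendecagonal bipyramid: V=13, E=33, F=22.
Attach a 13-gonal pyramid (V=14, E=26, F=14) along a 3-gon: merge 3 vertices and 3 edges, delete both glued faces → V=24, E=56, F=34.
Attach a dodecagonal pyramid (V=13, E=24, F=13) along a 3-gon: merge 3 vertices and 3 edges, delete both glued faces → V=34, E=77, F=45.
Attach a regular icosahedron (V=12, E=30, F=20) along a 3-gon: merge 3 vertices and 3 edges, delete both glued faces → V=43, E=104, F=63.
Check: V − E + F = 43 − 104 + 63 = 2.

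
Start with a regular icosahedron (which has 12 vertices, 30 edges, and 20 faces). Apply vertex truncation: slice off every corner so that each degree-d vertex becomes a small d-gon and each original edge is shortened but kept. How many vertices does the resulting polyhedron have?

Truncation replaces each original edge-end by a new vertex, so V′ = 2E = 60.
Each original edge survives, and each old vertex of degree d contributes d new edges; summing degrees gives Σd = 2E, so E′ = E + 2E = 3E = 90.
Each original face survives and each original vertex becomes one new face: F′ = F + V = 32.

60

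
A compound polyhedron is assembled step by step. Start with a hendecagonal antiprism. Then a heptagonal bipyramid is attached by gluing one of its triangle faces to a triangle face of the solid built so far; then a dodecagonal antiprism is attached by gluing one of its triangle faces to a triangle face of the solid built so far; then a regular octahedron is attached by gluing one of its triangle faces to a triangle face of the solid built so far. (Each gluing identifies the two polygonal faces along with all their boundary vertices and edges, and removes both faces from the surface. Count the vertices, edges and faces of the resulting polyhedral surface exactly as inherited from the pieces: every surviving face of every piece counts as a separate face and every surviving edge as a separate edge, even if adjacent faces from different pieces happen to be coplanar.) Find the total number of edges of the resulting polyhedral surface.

116

A hendecagonal antiprism: V=22, E=44, F=24.
Attach a heptagonal bipyramid (V=9, E=21, F=14) along a 3-gon: merge 3 vertices and 3 edges, delete both glued faces → V=28, E=62, F=36.
Attach a dodecagonal antiprism (V=24, E=48, F=26) along a 3-gon: merge 3 vertices and 3 edges, delete both glued faces → V=49, E=107, F=60.
Attach a regular octahedron (V=6, E=12, F=8) along a 3-gon: merge 3 vertices and 3 edges, delete both glued faces → V=52, E=116, F=66.
Check: V − E + F = 52 − 116 + 66 = 2.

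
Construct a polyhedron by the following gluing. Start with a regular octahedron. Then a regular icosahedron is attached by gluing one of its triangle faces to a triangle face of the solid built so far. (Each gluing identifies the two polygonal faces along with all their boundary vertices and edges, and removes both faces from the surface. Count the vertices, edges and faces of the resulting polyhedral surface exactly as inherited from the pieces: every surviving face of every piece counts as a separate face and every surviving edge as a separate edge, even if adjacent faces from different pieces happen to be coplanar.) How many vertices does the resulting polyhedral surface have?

A regular octahedron: V=6, E=12, F=8.
Attach a regular icosahedron (V=12, E=30, F=20) along a 3-gon: merge 3 vertices and 3 edges, delete both glued faces → V=15, E=39, F=26.
Check: V − E + F = 15 − 39 + 26 = 2.

15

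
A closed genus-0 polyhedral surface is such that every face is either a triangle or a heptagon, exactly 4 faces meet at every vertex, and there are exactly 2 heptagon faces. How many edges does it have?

28

Let x be the number of triangles; then F = 2 + x.
Edge–face incidences: 2E = 7·2 + 3·x = 14 + 3x.
Every vertex has degree 4, so 4V = 2E.
Euler: V − E + F = 2 ⇒ (2E)/4 − E + (2 + x) = 2.
Multiply by 8: 2·(2E) − 4·(2E) + 8·(2 + x) = 16, i.e. 16 + 8x − 2·(14 + 3x) = 16.
Collecting terms: 2x − 12 = 16, so 2x = 28, so x = 14.
Then 2E = 14 + 3·14 = 56, so E = 28, V = 2E/4 = 14, F = 2 + 14 = 16.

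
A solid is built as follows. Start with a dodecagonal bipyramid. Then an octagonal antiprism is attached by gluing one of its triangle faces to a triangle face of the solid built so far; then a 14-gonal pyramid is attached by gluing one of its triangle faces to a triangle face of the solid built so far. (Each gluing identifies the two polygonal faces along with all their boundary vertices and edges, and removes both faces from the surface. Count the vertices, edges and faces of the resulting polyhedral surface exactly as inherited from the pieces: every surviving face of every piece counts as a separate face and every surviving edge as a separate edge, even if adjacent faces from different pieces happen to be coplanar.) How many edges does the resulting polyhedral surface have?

A dodecagonal bipyramid: V=14, E=36, F=24.
Attach an octagonal antiprism (V=16, E=32, F=18) along a 3-gon: merge 3 vertices and 3 edges, delete both glued faces → V=27, E=65, F=40.
Attach a 14-gonal pyramid (V=15, E=28, F=15) along a 3-gon: merge 3 vertices and 3 edges, delete both glued faces → V=39, E=90, F=53.
Check: V − E + F = 39 − 90 + 53 = 2.

90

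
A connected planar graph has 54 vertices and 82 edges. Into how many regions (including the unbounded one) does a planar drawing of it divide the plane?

Euler's formula for a connected plane graph: V − E + F = 2, so F = 2 − 54 + 82 = 30.

30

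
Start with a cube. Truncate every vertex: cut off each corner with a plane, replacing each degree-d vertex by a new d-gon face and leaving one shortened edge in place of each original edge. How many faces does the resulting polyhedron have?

The base solid has V = 8, E = 12, F = 6.
Truncation replaces each original edge-end by a new vertex, so V′ = 2E = 24.
Each original edge survives, and each old vertex of degree d contributes d new edges; summing degrees gives Σd = 2E, so E′ = E + 2E = 3E = 36.
Each original face survives and each original vertex becomes one new face: F′ = F + V = 14.

14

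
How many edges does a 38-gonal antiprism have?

An antiprism on an n-gon has two n-gon caps and 2n triangles: V = 2·38 = 76, E = 4·38 = 152, F = 2·38 + 2 = 78.

152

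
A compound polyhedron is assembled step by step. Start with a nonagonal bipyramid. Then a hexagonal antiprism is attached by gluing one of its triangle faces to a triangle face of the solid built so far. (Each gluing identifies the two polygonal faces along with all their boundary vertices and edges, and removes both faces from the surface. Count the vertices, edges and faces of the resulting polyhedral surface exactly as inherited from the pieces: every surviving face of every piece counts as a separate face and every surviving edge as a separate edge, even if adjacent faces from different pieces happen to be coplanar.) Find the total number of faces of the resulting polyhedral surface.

A nonagonal bipyramid: V=11, E=27, F=18.
Attach a hexagonal antiprism (V=12, E=24, F=14) along a 3-gon: merge 3 vertices and 3 edges, delete both glued faces → V=20, E=48, F=30.
Check: V − E + F = 20 − 48 + 30 = 2.

30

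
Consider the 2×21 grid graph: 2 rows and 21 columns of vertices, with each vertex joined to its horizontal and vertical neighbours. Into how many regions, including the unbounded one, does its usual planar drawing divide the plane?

21

The grid has V = 2·21 = 42 vertices and E = 2·20 + 21·1 = 61 edges.
F = 2 − V + E = 2 − 42 + 61 = 21.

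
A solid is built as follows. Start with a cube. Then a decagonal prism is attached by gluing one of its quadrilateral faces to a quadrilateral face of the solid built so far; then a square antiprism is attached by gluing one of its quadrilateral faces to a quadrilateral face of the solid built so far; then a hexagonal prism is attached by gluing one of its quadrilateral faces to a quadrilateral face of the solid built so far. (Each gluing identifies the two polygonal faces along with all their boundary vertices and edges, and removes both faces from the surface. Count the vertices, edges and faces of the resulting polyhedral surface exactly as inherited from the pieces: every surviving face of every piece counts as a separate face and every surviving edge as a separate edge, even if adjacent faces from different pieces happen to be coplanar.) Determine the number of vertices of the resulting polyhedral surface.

A cube: V=8, E=12, F=6.
Attach a decagonal prism (V=20, E=30, F=12) along a 4-gon: merge 4 vertices and 4 edges, delete both glued faces → V=24, E=38, F=16.
Attach a square antiprism (V=8, E=16, F=10) along a 4-gon: merge 4 vertices and 4 edges, delete both glued faces → V=28, E=50, F=24.
Attach a hexagonal prism (V=12, E=18, F=8) along a 4-gon: merge 4 vertices and 4 edges, delete both glued faces → V=36, E=64, F=30.
Check: V − E + F = 36 − 64 + 30 = 2.

36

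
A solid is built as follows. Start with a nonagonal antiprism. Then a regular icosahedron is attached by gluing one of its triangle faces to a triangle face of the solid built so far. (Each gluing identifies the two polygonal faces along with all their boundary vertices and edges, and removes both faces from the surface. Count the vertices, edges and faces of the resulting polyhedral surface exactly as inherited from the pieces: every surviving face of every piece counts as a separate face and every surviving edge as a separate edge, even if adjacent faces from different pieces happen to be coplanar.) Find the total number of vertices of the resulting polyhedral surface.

27

A nonagonal antiprism: V=18, E=36, F=20.
Attach a regular icosahedron (V=12, E=30, F=20) along a 3-gon: merge 3 vertices and 3 edges, delete both glued faces → V=27, E=63, F=38.
Check: V − E + F = 27 − 63 + 38 = 2.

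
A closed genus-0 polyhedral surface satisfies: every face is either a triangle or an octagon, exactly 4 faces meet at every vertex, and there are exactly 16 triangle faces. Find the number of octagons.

Let x be the number of octagons; then F = 16 + x.
Edge–face incidences: 2E = 3·16 + 8·x = 48 + 8x.
Every vertex has degree 4, so 4V = 2E.
Euler: V − E + F = 2 ⇒ (2E)/4 − E + (16 + x) = 2.
Multiply by 8: 2·(2E) − 4·(2E) + 8·(16 + x) = 16, i.e. 128 + 8x − 2·(48 + 8x) = 16.
Collecting terms: −8x + 32 = 16, so −8x = −16, so x = 2.
Then 2E = 48 + 8·2 = 64, so E = 32, V = 2E/4 = 16, F = 16 + 2 = 18.

2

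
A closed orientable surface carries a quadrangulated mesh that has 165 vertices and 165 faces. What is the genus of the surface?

1

Every face is a square, so 2E = 4·165 = 660, giving E = 330.
χ = V − E + F = 165 − 330 + 165 = 0.
For a closed orientable surface χ = 2 − 2g, so g = (2 − (0))/2 = 1.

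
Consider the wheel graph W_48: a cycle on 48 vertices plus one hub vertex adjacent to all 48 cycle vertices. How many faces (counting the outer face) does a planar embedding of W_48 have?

W_48 has V = 48 + 1 = 49 vertices and E = 2·48 = 96 edges.
By Euler's formula F = 2 − V + E = 2 − 49 + 96 = 49.

49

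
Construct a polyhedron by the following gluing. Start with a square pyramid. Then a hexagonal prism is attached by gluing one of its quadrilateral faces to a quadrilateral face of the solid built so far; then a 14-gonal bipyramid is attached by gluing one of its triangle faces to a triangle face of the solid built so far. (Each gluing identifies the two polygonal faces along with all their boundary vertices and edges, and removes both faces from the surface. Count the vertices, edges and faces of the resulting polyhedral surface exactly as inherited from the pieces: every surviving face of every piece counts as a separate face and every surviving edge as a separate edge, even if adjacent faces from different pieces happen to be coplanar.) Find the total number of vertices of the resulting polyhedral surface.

A square pyramid: V=5, E=8, F=5.
Attach a hexagonal prism (V=12, E=18, F=8) along a 4-gon: merge 4 vertices and 4 edges, delete both glued faces → V=13, E=22, F=11.
Attach a 14-gonal bipyramid (V=16, E=42, F=28) along a 3-gon: merge 3 vertices and 3 edges, delete both glued faces → V=26, E=61, F=37.
Check: V − E + F = 26 − 61 + 37 = 2.

26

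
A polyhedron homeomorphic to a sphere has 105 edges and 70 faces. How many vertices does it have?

37

Here V − E + F = 2.
V = 2 + E − F = 2 + 105 − 70 = 37.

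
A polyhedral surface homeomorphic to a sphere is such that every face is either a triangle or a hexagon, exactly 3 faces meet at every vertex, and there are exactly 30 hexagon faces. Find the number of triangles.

4

Let x be the number of triangles; then F = 30 + x.
Edge–face incidences: 2E = 6·30 + 3·x = 180 + 3x.
Every vertex has degree 3, so 3V = 2E.
Euler: V − E + F = 2 ⇒ (2E)/3 − E + (30 + x) = 2.
Multiply by 6: 2·(2E) − 3·(2E) + 6·(30 + x) = 12, i.e. 180 + 6x − (180 + 3x) = 12.
Collecting terms: 3x = 12, so x = 4.
Then 2E = 180 + 3·4 = 192, so E = 96, V = 2E/3 = 64, F = 30 + 4 = 34.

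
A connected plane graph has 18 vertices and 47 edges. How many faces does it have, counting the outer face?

31

Euler's formula for a connected plane graph: V − E + F = 2, so F = 2 − 18 + 47 = 31.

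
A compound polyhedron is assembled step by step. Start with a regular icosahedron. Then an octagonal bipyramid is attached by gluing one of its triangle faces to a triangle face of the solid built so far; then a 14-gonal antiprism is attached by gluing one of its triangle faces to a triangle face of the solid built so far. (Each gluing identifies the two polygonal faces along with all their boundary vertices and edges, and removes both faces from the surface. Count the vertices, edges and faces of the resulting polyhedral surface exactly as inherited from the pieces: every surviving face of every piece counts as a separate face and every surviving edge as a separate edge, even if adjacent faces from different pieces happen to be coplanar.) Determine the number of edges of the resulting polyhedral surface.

A regular icosahedron: V=12, E=30, F=20.
Attach an octagonal bipyramid (V=10, E=24, F=16) along a 3-gon: merge 3 vertices and 3 edges, delete both glued faces → V=19, E=51, F=34.
Attach a 14-gonal antiprism (V=28, E=56, F=30) along a 3-gon: merge 3 vertices and 3 edges, delete both glued faces → V=44, E=104, F=62.
Check: V − E + F = 44 − 104 + 62 = 2.

104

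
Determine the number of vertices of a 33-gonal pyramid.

34

A pyramid on an n-gon base has one n-gon and n triangles: V = 33 + 1 = 34, E = 2·33 = 66, F = 33 + 1 = 34.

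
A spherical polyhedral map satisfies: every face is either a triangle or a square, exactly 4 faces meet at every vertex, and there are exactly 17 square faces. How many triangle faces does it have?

Let x be the number of triangles; then F = 17 + x.
Edge–face incidences: 2E = 4·17 + 3·x = 68 + 3x.
Every vertex has degree 4, so 4V = 2E.
Euler: V − E + F = 2 ⇒ (2E)/4 − E + (17 + x) = 2.
Multiply by 8: 2·(2E) − 4·(2E) + 8·(17 + x) = 16, i.e. 136 + 8x − 2·(68 + 3x) = 16.
Collecting terms: 2x = 16, so x = 8.
Then 2E = 68 + 3·8 = 92, so E = 46, V = 2E/4 = 23, F = 17 + 8 = 25.

8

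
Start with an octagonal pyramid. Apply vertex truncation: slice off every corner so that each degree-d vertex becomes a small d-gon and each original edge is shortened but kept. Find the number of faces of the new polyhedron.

18

The base solid has V = 9, E = 16, F = 9.
Truncation replaces each original edge-end by a new vertex, so V′ = 2E = 32.
Each original edge survives, and each old vertex of degree d contributes d new edges; summing degrees gives Σd = 2E, so E′ = E + 2E = 3E = 48.
Each original face survives and each original vertex becomes one new face: F′ = F + V = 18.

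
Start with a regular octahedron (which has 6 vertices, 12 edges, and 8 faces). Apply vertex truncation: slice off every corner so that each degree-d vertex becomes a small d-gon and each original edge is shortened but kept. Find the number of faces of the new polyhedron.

14

Truncation replaces each original edge-end by a new vertex, so V′ = 2E = 24.
Each original edge survives, and each old vertex of degree d contributes d new edges; summing degrees gives Σd = 2E, so E′ = E + 2E = 3E = 36.
Each original face survives and each original vertex becomes one new face: F′ = F + V = 14.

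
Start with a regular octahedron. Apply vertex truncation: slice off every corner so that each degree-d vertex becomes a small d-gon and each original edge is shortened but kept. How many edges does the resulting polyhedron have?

36

The base solid has V = 6, E = 12, F = 8.
Truncation replaces each original edge-end by a new vertex, so V′ = 2E = 24.
Each original edge survives, and each old vertex of degree d contributes d new edges; summing degrees gives Σd = 2E, so E′ = E + 2E = 3E = 36.
Each original face survives and each original vertex becomes one new face: F′ = F + V = 14.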